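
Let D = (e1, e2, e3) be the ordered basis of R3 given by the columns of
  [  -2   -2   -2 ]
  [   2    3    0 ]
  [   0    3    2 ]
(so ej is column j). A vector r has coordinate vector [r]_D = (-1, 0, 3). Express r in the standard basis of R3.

(-4, -2, 6)

The coordinates say r = -e1 + 0·e2 + 3e3; adding the scaled basis vectors gives (-4, -2, 6).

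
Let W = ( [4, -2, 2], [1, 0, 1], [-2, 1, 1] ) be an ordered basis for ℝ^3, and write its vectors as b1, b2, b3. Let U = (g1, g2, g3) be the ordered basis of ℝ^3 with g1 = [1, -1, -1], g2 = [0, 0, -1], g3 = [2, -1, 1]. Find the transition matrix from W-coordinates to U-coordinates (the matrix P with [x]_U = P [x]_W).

[[0, -1, 0], [0, 1, -2], [2, 1, -1]]

Let M have columns bj and N have columns gj. Then for every x, N [x]_U = x = M [x]_W, so P = N^(-1) M.
Since det N = 1, N^(-1) has integer entries; multiplying gives P = [[0, -1, 0], [0, 1, -2], [2, 1, -1]].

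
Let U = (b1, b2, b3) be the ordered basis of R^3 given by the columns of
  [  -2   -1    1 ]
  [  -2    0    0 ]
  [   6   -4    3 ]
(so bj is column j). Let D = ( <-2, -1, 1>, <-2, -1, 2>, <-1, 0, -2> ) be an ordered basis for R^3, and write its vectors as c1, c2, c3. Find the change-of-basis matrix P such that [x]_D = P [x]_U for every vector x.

[[2, 2, -1], [0, -2, 1], [-2, 1, -1]]

Let M have columns bj and N have columns cj. Then for every x, N [x]_D = x = M [x]_U, so P = N^(-1) M.
Since det N = 1, N^(-1) has integer entries; multiplying gives P = [[2, 2, -1], [0, -2, 1], [-2, 1, -1]].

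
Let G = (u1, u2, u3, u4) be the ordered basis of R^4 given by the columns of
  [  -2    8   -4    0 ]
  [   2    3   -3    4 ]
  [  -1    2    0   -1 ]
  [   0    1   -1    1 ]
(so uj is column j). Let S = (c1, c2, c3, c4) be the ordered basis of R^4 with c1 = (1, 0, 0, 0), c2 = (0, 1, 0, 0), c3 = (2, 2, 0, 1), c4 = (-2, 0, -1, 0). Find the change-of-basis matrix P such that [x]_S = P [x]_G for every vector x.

Take x = uj: its G-coordinates are the j-th standard unit vector, so P e_j — column j of P — equals [uj]_S.
u1 = 0·c1 + 2c2 + 0·c3 + c4, giving column 1 = (0, 2, 0, 1); repeating for each j gives P = [[0, 2, -2, 0], [2, 1, -1, 2], [0, 1, -1, 1], [1, -2, 0, 1]].

[[0, 2, -2, 0], [2, 1, -1, 2], [0, 1, -1, 1], [1, -2, 0, 1]]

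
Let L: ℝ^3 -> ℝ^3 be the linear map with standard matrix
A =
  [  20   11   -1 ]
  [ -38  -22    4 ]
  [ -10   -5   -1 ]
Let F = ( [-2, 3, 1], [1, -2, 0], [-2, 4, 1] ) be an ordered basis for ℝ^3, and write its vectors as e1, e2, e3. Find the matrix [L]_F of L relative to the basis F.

[[2, -2, 2], [0, -2, 1], [2, 2, -3]]

The j-th column of [L]_F is [L(ej)]_F.
L(e1) = A e1 = [-8, 14, 4] = 2e1 + 0·e2 + 2e3, so column 1 is [2, 0, 2].
Repeating for e2, e3 and assembling the columns gives [[2, -2, 2], [0, -2, 1], [2, 2, -3]].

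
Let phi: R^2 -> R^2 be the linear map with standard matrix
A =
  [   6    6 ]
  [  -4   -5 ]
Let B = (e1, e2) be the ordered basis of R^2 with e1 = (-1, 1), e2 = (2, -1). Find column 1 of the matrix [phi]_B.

Column 1 of [phi]_B is the B-coordinate vector of phi(e1).
In standard coordinates phi(e1) = A e1 = (0, -1).
Converting to B: (0, -1) = -2e1 - e2, so the coordinate vector is (-2, -1).

(-2, -1)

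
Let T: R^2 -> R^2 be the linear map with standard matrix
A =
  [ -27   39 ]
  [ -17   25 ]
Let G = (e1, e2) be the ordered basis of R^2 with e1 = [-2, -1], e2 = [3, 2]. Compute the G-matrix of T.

[[-3, 3], [3, 1]]

With P the matrix whose columns are e1, e2, [T]_G = P^(-1) A P.
Column by column: T(e1) = A e1 = [15, 9]; its G-coordinates [-3, 3] give column 1.
Continuing for each basis vector yields [T]_G = [[-3, 3], [3, 1]].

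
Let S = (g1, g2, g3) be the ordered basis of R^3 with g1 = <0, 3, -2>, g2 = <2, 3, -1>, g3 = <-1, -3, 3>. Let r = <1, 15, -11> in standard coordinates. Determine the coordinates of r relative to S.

<4, 0, -1>

[r]_S is the unique c with M c = r, where M has columns g1, ..., g3.
Gaussian elimination on [M | r] yields c = (4, 0, -1).
Check: 4g1 + 0·g2 - g3 = <1, 15, -11>.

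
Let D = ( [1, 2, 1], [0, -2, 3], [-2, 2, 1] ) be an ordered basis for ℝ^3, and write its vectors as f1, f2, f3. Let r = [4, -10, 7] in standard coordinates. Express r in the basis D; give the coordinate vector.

[0, 3, -2]

Write r = c_1 f1 + ... + c_3 f3 and solve for the c_i.
Solving this 3x3 system gives c = (0, 3, -2).
Check: 0·f1 + 3f2 - 2f3 = [4, -10, 7].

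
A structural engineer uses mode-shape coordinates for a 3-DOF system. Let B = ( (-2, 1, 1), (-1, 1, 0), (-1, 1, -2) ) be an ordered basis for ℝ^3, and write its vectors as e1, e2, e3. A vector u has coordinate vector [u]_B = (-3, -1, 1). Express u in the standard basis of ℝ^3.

(6, -3, -5)

By definition u = -3e1 - e2 + e3.
Summing componentwise gives (6, -3, -5).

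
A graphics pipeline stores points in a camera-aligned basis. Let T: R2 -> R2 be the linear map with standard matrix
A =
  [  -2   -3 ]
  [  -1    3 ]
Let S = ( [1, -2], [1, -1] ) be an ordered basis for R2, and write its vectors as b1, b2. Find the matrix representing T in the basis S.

[[3, 3], [1, -2]]

With P the matrix whose columns are b1, b2, [T]_S = P^(-1) A P.
Column by column: T(b1) = A b1 = [4, -7]; its S-coordinates [3, 1] give column 1.
Continuing for each basis vector yields [T]_S = [[3, 3], [1, -2]].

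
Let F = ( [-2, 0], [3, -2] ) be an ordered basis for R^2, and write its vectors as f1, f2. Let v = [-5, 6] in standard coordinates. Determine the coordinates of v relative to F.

Write v = c_1 f1 + c_2 f2 and solve for the c_i.
System: -2c_1 + 3c_2 = -5, 0c_1 - 2c_2 = 6; solving gives c_1 = -2, c_2 = -3.
Check: -2f1 - 3f2 = [-5, 6].

[-2, -3]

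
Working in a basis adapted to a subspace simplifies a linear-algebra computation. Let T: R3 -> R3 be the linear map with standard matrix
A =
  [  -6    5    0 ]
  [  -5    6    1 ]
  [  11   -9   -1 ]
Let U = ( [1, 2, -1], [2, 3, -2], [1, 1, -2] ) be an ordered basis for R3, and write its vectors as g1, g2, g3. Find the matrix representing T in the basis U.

The j-th column of [T]_U is [T(gj)]_U.
T(g1) = A g1 = [4, 6, -6] = 2g1 + 0·g2 + 2g3, so column 1 is [2, 0, 2].
Repeating for g2, g3 and assembling the columns gives [[2, 3, -2], [0, 0, 2], [2, 0, -3]].

[[2, 3, -2], [0, 0, 2], [2, 0, -3]]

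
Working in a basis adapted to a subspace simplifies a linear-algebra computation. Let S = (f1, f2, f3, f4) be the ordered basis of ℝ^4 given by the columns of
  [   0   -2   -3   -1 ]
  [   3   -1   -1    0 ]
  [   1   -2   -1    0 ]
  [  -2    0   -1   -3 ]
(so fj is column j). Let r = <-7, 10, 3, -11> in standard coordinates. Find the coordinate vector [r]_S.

<4, -1, 3, 0>

[r]_S is the unique c with M c = r, where M has columns f1, ..., f4.
Gaussian elimination on [M | r] yields c = (4, -1, 3, 0).
Check: 4f1 - f2 + 3f3 + 0·f4 = <-7, 10, 3, -11>.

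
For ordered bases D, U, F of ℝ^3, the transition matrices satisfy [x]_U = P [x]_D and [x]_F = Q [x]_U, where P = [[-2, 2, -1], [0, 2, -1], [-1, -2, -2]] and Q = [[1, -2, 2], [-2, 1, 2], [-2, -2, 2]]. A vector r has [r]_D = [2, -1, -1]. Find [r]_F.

[1, 13, 16]

Composing the changes, [r]_F = Q P [r]_D.
Q P = [[-4, -6, -3], [2, -6, -3], [2, -12, 0]]; applying this to [2, -1, -1] gives [1, 13, 16].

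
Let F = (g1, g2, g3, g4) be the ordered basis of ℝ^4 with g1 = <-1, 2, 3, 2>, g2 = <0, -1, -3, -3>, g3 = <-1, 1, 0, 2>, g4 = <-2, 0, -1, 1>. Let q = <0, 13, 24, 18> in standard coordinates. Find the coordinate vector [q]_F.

<4, -3, 2, -3>

Write q = c_1 g1 + ... + c_4 g4 and solve for the c_i.
Gaussian elimination on [M | q] yields c = (4, -3, 2, -3).
Check: 4g1 - 3g2 + 2g3 - 3g4 = <0, 13, 24, 18>.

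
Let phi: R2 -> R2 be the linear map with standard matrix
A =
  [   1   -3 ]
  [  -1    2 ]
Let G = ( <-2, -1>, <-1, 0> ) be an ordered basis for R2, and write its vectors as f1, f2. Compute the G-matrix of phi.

With P the matrix whose columns are f1, f2, [phi]_G = P^(-1) A P.
Column by column: phi(f1) = A f1 = <1, 0>; its G-coordinates <0, -1> give column 1.
Continuing for each basis vector yields [phi]_G = [[0, -1], [-1, 3]].

[[0, -1], [-1, 3]]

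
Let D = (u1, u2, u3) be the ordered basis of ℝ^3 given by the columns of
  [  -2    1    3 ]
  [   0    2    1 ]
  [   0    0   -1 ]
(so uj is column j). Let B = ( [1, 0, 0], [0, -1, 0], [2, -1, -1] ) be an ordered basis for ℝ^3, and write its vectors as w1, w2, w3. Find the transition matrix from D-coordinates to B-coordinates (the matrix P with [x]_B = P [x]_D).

Column j of P is [uj]_B, since P maps D-coordinates to B-coordinates.
Expressing u1 in B: u1 = -2w1 + 0·w2 + 0·w3, so column 1 of P is [-2, 0, 0].
Doing the same for each uj gives P = [[-2, 1, 1], [0, -2, -2], [0, 0, 1]].

[[-2, 1, 1], [0, -2, -2], [0, 0, 1]]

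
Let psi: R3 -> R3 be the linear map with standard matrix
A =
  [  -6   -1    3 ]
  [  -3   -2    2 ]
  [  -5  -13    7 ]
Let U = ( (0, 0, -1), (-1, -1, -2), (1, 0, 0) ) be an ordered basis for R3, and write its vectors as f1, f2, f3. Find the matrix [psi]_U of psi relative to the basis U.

[[3, -2, -1], [2, -1, 3], [-1, 0, -3]]

The j-th column of [psi]_U is [psi(fj)]_U.
psi(f1) = A f1 = (-3, -2, -7) = 3f1 + 2f2 - f3, so column 1 is (3, 2, -1).
Repeating for f2, f3 and assembling the columns gives [[3, -2, -1], [2, -1, 3], [-1, 0, -3]].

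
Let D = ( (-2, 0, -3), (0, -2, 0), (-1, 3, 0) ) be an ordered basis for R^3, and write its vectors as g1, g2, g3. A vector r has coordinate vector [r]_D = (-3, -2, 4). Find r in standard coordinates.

By definition r = -3g1 - 2g2 + 4g3.
Summing componentwise gives (2, 16, 9).

(2, 16, 9)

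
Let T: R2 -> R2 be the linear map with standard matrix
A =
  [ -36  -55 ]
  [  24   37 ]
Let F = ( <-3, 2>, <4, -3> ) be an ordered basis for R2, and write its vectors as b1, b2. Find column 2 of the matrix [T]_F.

Column 2 of [T]_F is the F-coordinate vector of T(b2).
In standard coordinates T(b2) = A b2 = <21, -15>.
Converting to F: <21, -15> = -3b1 + 3b2, so the coordinate vector is <-3, 3>.

<-3, 3>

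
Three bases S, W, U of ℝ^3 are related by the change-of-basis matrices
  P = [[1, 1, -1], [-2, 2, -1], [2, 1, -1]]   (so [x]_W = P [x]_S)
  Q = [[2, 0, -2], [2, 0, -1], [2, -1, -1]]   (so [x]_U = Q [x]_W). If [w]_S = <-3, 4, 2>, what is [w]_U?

<6, 2, -10>

Composing the changes, [w]_U = Q P [w]_S.
Q P = [[-2, 0, 0], [0, 1, -1], [2, -1, 0]]; applying this to <-3, 4, 2> gives <6, 2, -10>.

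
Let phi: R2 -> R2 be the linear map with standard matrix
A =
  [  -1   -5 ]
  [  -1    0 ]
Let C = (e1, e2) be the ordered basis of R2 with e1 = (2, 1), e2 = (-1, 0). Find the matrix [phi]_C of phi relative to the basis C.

Let P have columns e1, e2. Then [phi]_C = P^(-1) A P.
Here det P = 1, so P^(-1) is integer; computing A P first and then P^(-1)(A P) gives [[-2, 1], [3, 1]].

[[-2, 1], [3, 1]]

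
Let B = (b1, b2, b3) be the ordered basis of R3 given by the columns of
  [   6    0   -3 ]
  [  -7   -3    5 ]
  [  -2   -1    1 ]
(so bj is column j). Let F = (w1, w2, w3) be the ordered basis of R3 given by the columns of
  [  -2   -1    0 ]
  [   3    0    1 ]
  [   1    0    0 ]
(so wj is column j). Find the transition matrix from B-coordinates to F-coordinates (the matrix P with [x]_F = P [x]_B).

[[-2, -1, 1], [-2, 2, 1], [-1, 0, 2]]

Column j of P is [bj]_F, since P maps B-coordinates to F-coordinates.
Expressing b1 in F: b1 = -2w1 - 2w2 - w3, so column 1 of P is <-2, -2, -1>.
Doing the same for each bj gives P = [[-2, -1, 1], [-2, 2, 1], [-1, 0, 2]].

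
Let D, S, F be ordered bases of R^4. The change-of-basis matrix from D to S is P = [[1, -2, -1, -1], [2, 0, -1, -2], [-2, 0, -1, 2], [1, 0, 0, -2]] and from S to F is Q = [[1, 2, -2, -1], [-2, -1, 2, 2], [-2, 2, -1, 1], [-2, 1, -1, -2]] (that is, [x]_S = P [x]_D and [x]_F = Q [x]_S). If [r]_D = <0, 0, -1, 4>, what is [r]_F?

Composing the changes, [r]_F = Q P [r]_D.
Q P = [[8, -2, -1, -7], [-6, 4, 1, 4], [5, 4, 1, -6], [0, 4, 2, 2]]; applying this to <0, 0, -1, 4> gives <-27, 15, -25, 6>.

<-27, 15, -25, 6>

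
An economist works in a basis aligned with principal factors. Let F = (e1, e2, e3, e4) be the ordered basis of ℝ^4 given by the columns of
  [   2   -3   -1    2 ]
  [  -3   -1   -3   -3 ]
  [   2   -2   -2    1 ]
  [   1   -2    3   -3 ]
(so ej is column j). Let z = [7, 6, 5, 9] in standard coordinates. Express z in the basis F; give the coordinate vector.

[0, -3, 0, -1]

[z]_F is the unique c with M c = z, where M has columns e1, ..., e4.
Solving this 4x4 system gives c = (0, -3, 0, -1).
Check: 0·e1 - 3e2 + 0·e3 - e4 = [7, 6, 5, 9].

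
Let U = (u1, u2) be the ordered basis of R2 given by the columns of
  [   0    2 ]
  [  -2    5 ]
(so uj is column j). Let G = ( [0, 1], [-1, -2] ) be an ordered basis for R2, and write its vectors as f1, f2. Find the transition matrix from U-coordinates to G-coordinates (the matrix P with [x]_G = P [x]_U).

[[-2, 1], [0, -2]]

Take x = uj: its U-coordinates are the j-th standard unit vector, so P e_j — column j of P — equals [uj]_G.
u1 = -2f1 + 0·f2, giving column 1 = [-2, 0]; repeating for each j gives P = [[-2, 1], [0, -2]].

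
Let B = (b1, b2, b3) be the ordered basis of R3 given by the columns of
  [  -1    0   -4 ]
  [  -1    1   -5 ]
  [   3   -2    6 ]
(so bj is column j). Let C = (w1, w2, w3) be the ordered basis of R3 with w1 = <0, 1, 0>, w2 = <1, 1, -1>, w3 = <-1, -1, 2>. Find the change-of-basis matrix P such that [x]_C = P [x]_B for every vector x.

[[0, 1, -1], [1, -2, -2], [2, -2, 2]]

Column j of P is [bj]_C, since P maps B-coordinates to C-coordinates.
Expressing b1 in C: b1 = 0·w1 + w2 + 2w3, so column 1 of P is <0, 1, 2>.
Doing the same for each bj gives P = [[0, 1, -1], [1, -2, -2], [2, -2, 2]].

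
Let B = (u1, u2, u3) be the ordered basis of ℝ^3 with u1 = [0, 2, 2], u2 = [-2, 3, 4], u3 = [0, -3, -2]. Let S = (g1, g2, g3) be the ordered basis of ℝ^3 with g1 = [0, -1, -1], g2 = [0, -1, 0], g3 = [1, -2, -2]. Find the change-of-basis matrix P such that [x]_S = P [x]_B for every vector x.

[[-2, 0, 2], [0, 1, 1], [0, -2, 0]]

Let M have columns uj and N have columns gj. Then for every x, N [x]_S = x = M [x]_B, so P = N^(-1) M.
Since det N = -1, N^(-1) has integer entries; multiplying gives P = [[-2, 0, 2], [0, 1, 1], [0, -2, 0]].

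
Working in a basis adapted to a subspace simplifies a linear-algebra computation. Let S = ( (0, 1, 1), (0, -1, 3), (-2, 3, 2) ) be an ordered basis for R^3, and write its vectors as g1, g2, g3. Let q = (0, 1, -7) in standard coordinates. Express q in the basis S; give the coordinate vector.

(-1, -2, 0)

We seek scalars with c_1 g1 + ... + c_3 g3 = q; equivalently solve M c = q where the columns of M are g1, ..., g3.
Row-reducing the augmented matrix [M | q] gives c = (-1, -2, 0).
Check: -g1 - 2g2 + 0·g3 = (0, 1, -7).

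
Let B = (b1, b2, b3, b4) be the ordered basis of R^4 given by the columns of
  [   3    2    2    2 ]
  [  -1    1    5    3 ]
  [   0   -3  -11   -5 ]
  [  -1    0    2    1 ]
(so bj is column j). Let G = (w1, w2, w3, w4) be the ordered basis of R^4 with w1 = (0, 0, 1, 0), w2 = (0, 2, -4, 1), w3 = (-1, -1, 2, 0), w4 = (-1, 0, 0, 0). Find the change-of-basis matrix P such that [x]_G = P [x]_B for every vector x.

[[-2, -1, -1, 1], [-1, 0, 2, 1], [-1, -1, -1, -1], [-2, -1, -1, -1]]

Let M have columns bj and N have columns wj. Then for every x, N [x]_G = x = M [x]_B, so P = N^(-1) M.
Since det N = -1, N^(-1) has integer entries; multiplying gives P = [[-2, -1, -1, 1], [-1, 0, 2, 1], [-1, -1, -1, -1], [-2, -1, -1, -1]].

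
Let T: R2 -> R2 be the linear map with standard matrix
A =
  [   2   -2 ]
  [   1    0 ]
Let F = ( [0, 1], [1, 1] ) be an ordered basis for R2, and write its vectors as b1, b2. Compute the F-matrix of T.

With P the matrix whose columns are b1, b2, [T]_F = P^(-1) A P.
Column by column: T(b1) = A b1 = [-2, 0]; its F-coordinates [2, -2] give column 1.
Continuing for each basis vector yields [T]_F = [[2, 1], [-2, 0]].

[[2, 1], [-2, 0]]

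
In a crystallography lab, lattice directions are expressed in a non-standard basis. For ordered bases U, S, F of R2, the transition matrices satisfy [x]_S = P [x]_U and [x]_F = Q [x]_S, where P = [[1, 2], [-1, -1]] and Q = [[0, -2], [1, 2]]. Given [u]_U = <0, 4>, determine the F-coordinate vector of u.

<8, 0>

Apply P to get S-coordinates <8, -4>, then Q to get F-coordinates.
The result is [u]_F = <8, 0>.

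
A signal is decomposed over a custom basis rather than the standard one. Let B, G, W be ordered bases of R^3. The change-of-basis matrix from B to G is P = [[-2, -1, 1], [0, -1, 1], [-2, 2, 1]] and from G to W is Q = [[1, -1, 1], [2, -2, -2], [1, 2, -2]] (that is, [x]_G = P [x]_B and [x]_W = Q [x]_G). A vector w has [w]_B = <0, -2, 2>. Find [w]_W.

Composing the changes, [w]_W = Q P [w]_B.
Q P = [[-4, 2, 1], [0, -4, -2], [2, -7, 1]]; applying this to <0, -2, 2> gives <-2, 4, 16>.

<-2, 4, 16>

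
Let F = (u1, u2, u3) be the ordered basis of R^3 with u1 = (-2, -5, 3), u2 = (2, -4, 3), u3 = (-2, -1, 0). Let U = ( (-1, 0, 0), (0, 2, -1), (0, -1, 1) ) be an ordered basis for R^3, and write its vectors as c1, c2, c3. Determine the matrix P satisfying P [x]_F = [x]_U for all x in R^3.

Column j of P is [uj]_U, since P maps F-coordinates to U-coordinates.
Expressing u1 in U: u1 = 2c1 - 2c2 + c3, so column 1 of P is (2, -2, 1).
Doing the same for each uj gives P = [[2, -2, 2], [-2, -1, -1], [1, 2, -1]].

[[2, -2, 2], [-2, -1, -1], [1, 2, -1]]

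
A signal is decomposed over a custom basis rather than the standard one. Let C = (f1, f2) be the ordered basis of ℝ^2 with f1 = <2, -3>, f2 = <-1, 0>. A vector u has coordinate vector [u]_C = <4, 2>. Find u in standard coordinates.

u = M [u]_C, where M has columns f1, f2.
Carrying out the matrix-vector product, u = <6, -12>.

<6, -12>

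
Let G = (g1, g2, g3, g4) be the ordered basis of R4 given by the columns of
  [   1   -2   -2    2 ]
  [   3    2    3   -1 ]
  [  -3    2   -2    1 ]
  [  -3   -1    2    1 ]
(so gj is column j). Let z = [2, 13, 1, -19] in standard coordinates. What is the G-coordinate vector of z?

[4, 4, -2, 1]

[z]_G is the unique c with M c = z, where M has columns g1, ..., g4.
Solving this 4x4 system gives c = (4, 4, -2, 1).
Check: 4g1 + 4g2 - 2g3 + g4 = [2, 13, 1, -19].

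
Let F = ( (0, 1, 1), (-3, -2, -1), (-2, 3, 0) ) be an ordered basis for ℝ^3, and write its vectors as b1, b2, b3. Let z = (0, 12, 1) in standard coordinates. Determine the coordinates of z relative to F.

[z]_F is the unique c with M c = z, where M has columns b1, ..., b3.
Solving this 3x3 system gives c = (-1, -2, 3).
Check: -b1 - 2b2 + 3b3 = (0, 12, 1).

(-1, -2, 3)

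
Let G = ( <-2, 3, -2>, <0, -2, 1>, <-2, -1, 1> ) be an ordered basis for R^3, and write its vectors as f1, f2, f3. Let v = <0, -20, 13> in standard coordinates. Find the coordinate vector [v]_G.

<-3, 4, 3>

[v]_G is the unique c with M c = v, where M has columns f1, ..., f3.
Row-reducing the augmented matrix [M | v] gives c = (-3, 4, 3).
Check: -3f1 + 4f2 + 3f3 = <0, -20, 13>.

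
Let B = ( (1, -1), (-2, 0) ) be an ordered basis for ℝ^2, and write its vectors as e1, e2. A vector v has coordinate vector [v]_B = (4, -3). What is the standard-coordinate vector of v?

v = M [v]_B, where M has columns e1, e2.
Carrying out the matrix-vector product, v = (10, -4).

(10, -4)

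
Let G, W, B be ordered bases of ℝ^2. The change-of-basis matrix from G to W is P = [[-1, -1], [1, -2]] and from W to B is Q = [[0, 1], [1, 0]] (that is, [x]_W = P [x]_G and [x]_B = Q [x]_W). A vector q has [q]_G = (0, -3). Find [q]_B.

Apply P to get W-coordinates (3, 6), then Q to get B-coordinates.
The result is [q]_B = (6, 3).

(6, 3)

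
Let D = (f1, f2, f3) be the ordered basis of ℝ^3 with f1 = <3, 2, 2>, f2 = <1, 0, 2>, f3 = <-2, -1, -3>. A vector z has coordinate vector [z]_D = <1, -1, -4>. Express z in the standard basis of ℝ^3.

The coordinates say z = f1 - f2 - 4f3; adding the scaled basis vectors gives <10, 6, 12>.

<10, 6, 12>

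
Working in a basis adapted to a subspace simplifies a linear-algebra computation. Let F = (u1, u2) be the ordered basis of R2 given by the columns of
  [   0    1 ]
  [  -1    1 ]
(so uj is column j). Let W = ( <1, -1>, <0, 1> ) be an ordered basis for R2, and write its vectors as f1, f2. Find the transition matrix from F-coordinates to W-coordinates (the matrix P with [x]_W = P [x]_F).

[[0, 1], [-1, 2]]

Column j of P is [uj]_W, since P maps F-coordinates to W-coordinates.
Expressing u1 in W: u1 = 0·f1 - f2, so column 1 of P is <0, -1>.
Doing the same for each uj gives P = [[0, 1], [-1, 2]].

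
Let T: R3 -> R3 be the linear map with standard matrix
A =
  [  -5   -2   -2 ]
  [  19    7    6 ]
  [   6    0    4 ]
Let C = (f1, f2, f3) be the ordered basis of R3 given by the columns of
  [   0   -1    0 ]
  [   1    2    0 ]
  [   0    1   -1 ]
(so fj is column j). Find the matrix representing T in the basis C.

The j-th column of [T]_C is [T(fj)]_C.
T(f1) = A f1 = <-2, 7, 0> = 3f1 + 2f2 + 2f3, so column 1 is <3, 2, 2>.
Repeating for f2, f3 and assembling the columns gives [[3, -1, -2], [2, 1, -2], [2, 3, 2]].

[[3, -1, -2], [2, 1, -2], [2, 3, 2]]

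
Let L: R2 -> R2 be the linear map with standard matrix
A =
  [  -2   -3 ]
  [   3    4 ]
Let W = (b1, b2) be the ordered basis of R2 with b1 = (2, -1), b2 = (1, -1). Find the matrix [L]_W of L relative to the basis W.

[[1, 0], [-3, 1]]

The j-th column of [L]_W is [L(bj)]_W.
L(b1) = A b1 = (-1, 2) = b1 - 3b2, so column 1 is (1, -3).
Repeating for b2 and assembling the columns gives [[1, 0], [-3, 1]].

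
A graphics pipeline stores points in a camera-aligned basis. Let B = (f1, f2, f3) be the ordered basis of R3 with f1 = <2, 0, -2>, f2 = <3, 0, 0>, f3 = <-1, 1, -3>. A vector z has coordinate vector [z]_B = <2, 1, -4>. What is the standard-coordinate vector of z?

<11, -4, 8>

z = M [z]_B, where M has columns f1, ..., f3.
Carrying out the matrix-vector product, z = <11, -4, 8>.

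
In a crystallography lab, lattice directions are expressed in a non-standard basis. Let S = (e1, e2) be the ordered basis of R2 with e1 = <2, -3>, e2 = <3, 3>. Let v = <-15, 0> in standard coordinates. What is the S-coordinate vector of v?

<-3, -3>

Write v = c_1 e1 + c_2 e2 and solve for the c_i.
System: 2c_1 + 3c_2 = -15, -3c_1 + 3c_2 = 0; solving gives c_1 = -3, c_2 = -3.
Check: -3e1 - 3e2 = <-15, 0>.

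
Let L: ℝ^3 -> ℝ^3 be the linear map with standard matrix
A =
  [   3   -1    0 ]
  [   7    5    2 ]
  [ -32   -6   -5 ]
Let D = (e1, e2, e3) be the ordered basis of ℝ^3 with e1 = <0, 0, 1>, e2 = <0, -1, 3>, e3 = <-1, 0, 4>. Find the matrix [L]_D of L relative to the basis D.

With P the matrix whose columns are e1, ..., e3, [L]_D = P^(-1) A P.
Column by column: L(e1) = A e1 = <0, 2, -5>; its D-coordinates <1, -2, 0> give column 1.
Continuing for each basis vector yields [L]_D = [[1, -2, 3], [-2, -1, -1], [0, -1, 3]].

[[1, -2, 3], [-2, -1, -1], [0, -1, 3]]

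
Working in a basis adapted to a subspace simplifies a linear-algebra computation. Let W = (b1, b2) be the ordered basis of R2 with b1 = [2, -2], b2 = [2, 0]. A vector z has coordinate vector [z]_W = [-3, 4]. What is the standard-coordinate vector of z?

By definition z = -3b1 + 4b2.
Summing componentwise gives [2, 6].

[2, 6]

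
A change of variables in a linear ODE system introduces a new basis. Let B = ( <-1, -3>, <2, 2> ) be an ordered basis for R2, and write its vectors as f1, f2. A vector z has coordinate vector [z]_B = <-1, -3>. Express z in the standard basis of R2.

z = M [z]_B, where M has columns f1, f2.
Carrying out the matrix-vector product, z = <-5, -3>.

<-5, -3>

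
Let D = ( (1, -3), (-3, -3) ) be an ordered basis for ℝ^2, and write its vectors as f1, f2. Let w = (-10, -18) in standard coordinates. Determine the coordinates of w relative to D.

[w]_D is the unique c with M c = w, where M has columns f1, f2.
System: c_1 - 3c_2 = -10, -3c_1 - 3c_2 = -18; solving gives c_1 = 2, c_2 = 4.
Check: 2f1 + 4f2 = (-10, -18).

(2, 4)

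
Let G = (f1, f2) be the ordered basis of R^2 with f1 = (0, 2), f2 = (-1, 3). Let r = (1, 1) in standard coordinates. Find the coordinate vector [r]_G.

[r]_G is the unique c with M c = r, where M has columns f1, f2.
System: 0c_1 - c_2 = 1, 2c_1 + 3c_2 = 1; solving gives c_1 = 2, c_2 = -1.
Check: 2f1 - f2 = (1, 1).

(2, -1)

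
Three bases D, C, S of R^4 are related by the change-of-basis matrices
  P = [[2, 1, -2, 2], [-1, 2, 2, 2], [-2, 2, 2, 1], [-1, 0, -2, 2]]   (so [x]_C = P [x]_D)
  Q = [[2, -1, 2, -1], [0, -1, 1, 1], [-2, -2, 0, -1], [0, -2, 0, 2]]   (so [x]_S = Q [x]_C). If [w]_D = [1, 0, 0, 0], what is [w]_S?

Apply P to get C-coordinates [2, -1, -2, -1], then Q to get S-coordinates.
The result is [w]_S = [2, -2, -1, 0].

[2, -2, -1, 0]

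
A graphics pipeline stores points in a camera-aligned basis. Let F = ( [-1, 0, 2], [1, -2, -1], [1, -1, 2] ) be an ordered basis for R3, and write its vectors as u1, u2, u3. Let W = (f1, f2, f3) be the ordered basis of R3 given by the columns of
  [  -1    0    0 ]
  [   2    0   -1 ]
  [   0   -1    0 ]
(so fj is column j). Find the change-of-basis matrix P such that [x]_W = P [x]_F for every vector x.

Take x = uj: its F-coordinates are the j-th standard unit vector, so P e_j — column j of P — equals [uj]_W.
u1 = f1 - 2f2 + 2f3, giving column 1 = [1, -2, 2]; repeating for each j gives P = [[1, -1, -1], [-2, 1, -2], [2, 0, -1]].

[[1, -1, -1], [-2, 1, -2], [2, 0, -1]]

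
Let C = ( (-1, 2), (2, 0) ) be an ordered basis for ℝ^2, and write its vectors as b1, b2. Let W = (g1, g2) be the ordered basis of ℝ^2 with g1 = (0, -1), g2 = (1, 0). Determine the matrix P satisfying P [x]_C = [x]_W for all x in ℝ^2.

[[-2, 0], [-1, 2]]

Column j of P is [bj]_W, since P maps C-coordinates to W-coordinates.
Expressing b1 in W: b1 = -2g1 - g2, so column 1 of P is (-2, -1).
Doing the same for each bj gives P = [[-2, 0], [-1, 2]].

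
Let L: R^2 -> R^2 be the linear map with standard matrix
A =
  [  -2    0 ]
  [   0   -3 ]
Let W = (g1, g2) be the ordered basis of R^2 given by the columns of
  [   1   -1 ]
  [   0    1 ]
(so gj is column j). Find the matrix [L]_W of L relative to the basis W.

[[-2, -1], [0, -3]]

Let P have columns g1, g2. Then [L]_W = P^(-1) A P.
Here det P = 1, so P^(-1) is integer; computing A P first and then P^(-1)(A P) gives [[-2, -1], [0, -3]].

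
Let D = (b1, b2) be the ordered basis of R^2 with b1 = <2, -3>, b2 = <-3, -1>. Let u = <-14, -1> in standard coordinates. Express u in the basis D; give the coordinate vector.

[u]_D is the unique c with M c = u, where M has columns b1, b2.
System: 2c_1 - 3c_2 = -14, -3c_1 - c_2 = -1; solving gives c_1 = -1, c_2 = 4.
Check: -b1 + 4b2 = <-14, -1>.

<-1, 4>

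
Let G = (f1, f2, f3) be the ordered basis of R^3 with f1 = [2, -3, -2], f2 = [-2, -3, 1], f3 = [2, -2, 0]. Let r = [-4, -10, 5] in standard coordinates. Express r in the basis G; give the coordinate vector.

[-1, 3, 2]

We seek scalars with c_1 f1 + ... + c_3 f3 = r; equivalently solve M c = r where the columns of M are f1, ..., f3.
Solving this 3x3 system gives c = (-1, 3, 2).
Check: -f1 + 3f2 + 2f3 = [-4, -10, 5].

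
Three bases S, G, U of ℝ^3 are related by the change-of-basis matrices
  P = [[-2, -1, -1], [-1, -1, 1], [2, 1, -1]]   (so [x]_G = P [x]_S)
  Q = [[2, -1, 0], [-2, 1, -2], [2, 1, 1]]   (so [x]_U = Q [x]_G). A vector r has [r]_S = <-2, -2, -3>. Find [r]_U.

<17, -11, 16>

Apply P to get G-coordinates <9, 1, -3>, then Q to get U-coordinates.
The result is [r]_U = <17, -11, 16>.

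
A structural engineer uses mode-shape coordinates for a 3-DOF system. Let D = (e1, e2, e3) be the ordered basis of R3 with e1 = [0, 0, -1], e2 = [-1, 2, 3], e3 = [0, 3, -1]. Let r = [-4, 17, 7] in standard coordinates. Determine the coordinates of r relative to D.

Write r = c_1 e1 + ... + c_3 e3 and solve for the c_i.
Solving this 3x3 system gives c = (2, 4, 3).
Check: 2e1 + 4e2 + 3e3 = [-4, 17, 7].

[2, 4, 3]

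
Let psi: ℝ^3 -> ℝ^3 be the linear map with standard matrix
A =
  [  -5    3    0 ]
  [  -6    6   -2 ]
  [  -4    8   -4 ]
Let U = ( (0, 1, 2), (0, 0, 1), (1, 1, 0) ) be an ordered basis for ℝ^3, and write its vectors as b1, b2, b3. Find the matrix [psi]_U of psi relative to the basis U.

With P the matrix whose columns are b1, ..., b3, [psi]_U = P^(-1) A P.
Column by column: psi(b1) = A b1 = (3, 2, 0); its U-coordinates (-1, 2, 3) give column 1.
Continuing for each basis vector yields [psi]_U = [[-1, -2, 2], [2, 0, 0], [3, 0, -2]].

[[-1, -2, 2], [2, 0, 0], [3, 0, -2]]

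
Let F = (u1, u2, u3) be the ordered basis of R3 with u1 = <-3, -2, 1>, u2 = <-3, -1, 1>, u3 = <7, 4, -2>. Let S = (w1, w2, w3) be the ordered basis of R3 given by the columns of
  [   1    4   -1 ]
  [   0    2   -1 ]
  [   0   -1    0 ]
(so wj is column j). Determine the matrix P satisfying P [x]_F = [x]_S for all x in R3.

Take x = uj: its F-coordinates are the j-th standard unit vector, so P e_j — column j of P — equals [uj]_S.
u1 = w1 - w2 + 0·w3, giving column 1 = <1, -1, 0>; repeating for each j gives P = [[1, 0, -1], [-1, -1, 2], [0, -1, 0]].

[[1, 0, -1], [-1, -1, 2], [0, -1, 0]]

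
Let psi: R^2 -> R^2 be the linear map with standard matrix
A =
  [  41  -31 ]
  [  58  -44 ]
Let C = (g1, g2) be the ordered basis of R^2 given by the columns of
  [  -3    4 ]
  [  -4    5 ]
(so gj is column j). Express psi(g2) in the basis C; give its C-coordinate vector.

Compute psi(g2) = A g2 = [9, 12] in standard coordinates.
Then write this in C-coordinates: solve for y in y_1 g1 + y_2 g2 = [9, 12].
This gives y = [-3, 0], which is column 2 of [psi]_C.

[-3, 0]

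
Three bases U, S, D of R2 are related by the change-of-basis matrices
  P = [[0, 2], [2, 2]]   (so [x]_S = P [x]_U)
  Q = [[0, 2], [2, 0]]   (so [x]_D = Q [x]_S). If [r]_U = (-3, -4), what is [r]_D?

First [r]_S = P [r]_U = (-8, -14).
Then [r]_D = Q [r]_S = (-28, -16).

(-28, -16)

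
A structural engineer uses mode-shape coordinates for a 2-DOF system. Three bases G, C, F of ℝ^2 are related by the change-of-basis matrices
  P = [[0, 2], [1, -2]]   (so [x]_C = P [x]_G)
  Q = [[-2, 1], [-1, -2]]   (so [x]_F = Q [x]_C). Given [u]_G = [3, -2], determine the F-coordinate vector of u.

[15, -10]

Apply P to get C-coordinates [-4, 7], then Q to get F-coordinates.
The result is [u]_F = [15, -10].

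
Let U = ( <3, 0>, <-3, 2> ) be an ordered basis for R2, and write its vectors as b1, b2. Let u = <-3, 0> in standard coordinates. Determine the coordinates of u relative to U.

We seek scalars with c_1 b1 + c_2 b2 = u; equivalently solve M c = u where the columns of M are b1, b2.
System: 3c_1 - 3c_2 = -3, 0c_1 + 2c_2 = 0; solving gives c_1 = -1, c_2 = 0.
Check: -b1 + 0·b2 = <-3, 0>.

<-1, 0>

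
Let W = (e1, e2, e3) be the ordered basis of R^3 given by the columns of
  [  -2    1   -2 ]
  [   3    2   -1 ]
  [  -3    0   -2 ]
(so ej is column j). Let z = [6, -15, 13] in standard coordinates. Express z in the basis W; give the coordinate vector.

[-3, -4, -2]

We seek scalars with c_1 e1 + ... + c_3 e3 = z; equivalently solve M c = z where the columns of M are e1, ..., e3.
Solving this 3x3 system gives c = (-3, -4, -2).
Check: -3e1 - 4e2 - 2e3 = [6, -15, 13].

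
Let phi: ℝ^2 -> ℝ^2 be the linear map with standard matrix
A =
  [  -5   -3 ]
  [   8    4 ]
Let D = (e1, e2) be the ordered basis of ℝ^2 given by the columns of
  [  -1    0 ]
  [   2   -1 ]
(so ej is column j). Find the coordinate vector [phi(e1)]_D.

Compute phi(e1) = A e1 = (-1, 0) in standard coordinates.
Then write this in D-coordinates: solve for y in y_1 e1 + y_2 e2 = (-1, 0).
This gives y = (1, 2), which is column 1 of [phi]_D.

(1, 2)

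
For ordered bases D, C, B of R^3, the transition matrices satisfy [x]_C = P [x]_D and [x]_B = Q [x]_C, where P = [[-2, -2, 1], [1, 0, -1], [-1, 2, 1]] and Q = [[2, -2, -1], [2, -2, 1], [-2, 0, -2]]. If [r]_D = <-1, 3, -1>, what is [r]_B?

First [r]_C = P [r]_D = <-5, 0, 6>.
Then [r]_B = Q [r]_C = <-16, -4, -2>.

<-16, -4, -2>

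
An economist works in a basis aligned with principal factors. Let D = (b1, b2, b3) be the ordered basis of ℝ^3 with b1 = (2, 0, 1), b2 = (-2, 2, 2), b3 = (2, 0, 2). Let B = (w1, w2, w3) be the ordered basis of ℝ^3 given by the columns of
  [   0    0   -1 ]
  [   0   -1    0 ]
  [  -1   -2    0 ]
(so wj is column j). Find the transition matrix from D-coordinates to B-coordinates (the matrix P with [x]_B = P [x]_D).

[[-1, 2, -2], [0, -2, 0], [-2, 2, -2]]

Let M have columns bj and N have columns wj. Then for every x, N [x]_B = x = M [x]_D, so P = N^(-1) M.
Since det N = 1, N^(-1) has integer entries; multiplying gives P = [[-1, 2, -2], [0, -2, 0], [-2, 2, -2]].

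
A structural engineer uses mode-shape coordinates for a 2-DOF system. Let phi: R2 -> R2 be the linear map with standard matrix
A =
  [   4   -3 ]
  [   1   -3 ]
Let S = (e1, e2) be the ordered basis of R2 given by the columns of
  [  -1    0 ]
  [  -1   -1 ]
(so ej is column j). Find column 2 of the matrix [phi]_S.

<-3, 0>

Compute phi(e2) = A e2 = <3, 3> in standard coordinates.
Then write this in S-coordinates: solve for y in y_1 e1 + y_2 e2 = <3, 3>.
This gives y = <-3, 0>, which is column 2 of [phi]_S.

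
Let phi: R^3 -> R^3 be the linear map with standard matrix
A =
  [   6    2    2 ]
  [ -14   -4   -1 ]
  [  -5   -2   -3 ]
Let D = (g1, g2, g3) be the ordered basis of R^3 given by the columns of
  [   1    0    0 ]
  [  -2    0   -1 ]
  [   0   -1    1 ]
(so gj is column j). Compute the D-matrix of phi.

The j-th column of [phi]_D is [phi(gj)]_D.
phi(g1) = A g1 = [2, -6, -1] = 2g1 + 3g2 + 2g3, so column 1 is [2, 3, 2].
Repeating for g2, g3 and assembling the columns gives [[2, -2, 0], [3, 0, -2], [2, 3, -3]].

[[2, -2, 0], [3, 0, -2], [2, 3, -3]]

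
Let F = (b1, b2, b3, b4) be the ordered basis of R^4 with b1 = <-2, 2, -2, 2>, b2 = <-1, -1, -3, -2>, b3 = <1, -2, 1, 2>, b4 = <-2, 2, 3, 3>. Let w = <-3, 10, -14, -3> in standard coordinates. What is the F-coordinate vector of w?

Write w = c_1 b1 + ... + c_4 b4 and solve for the c_i.
Gaussian elimination on [M | w] yields c = (4, -2, -3, -3).
Check: 4b1 - 2b2 - 3b3 - 3b4 = <-3, 10, -14, -3>.

<4, -2, -3, -3>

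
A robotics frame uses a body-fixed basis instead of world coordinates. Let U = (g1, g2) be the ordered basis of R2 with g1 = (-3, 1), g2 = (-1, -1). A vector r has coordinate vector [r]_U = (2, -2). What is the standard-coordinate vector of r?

(-4, 4)

By definition r = 2g1 - 2g2.
Summing componentwise gives (-4, 4).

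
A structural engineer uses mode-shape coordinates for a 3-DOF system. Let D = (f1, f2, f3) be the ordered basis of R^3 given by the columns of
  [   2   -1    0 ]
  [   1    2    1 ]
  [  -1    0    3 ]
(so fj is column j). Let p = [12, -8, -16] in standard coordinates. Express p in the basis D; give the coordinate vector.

[p]_D is the unique c with M c = p, where M has columns f1, ..., f3.
Row-reducing the augmented matrix [M | p] gives c = (4, -4, -4).
Check: 4f1 - 4f2 - 4f3 = [12, -8, -16].

[4, -4, -4]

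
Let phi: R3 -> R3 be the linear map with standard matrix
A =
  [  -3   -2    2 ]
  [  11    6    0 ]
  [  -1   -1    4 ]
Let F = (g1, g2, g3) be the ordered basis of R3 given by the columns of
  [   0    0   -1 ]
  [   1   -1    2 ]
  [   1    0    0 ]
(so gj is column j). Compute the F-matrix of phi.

[[3, 1, -1], [-3, 3, 0], [0, -2, 1]]

Let P have columns g1, ..., g3. Then [phi]_F = P^(-1) A P.
Here det P = -1, so P^(-1) is integer; computing A P first and then P^(-1)(A P) gives [[3, 1, -1], [-3, 3, 0], [0, -2, 1]].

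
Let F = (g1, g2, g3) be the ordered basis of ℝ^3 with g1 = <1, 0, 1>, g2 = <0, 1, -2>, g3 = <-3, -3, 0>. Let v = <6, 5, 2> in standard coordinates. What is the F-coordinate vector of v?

[v]_F is the unique c with M c = v, where M has columns g1, ..., g3.
Solving this 3x3 system gives c = (0, -1, -2).
Check: 0·g1 - g2 - 2g3 = <6, 5, 2>.

<0, -1, -2>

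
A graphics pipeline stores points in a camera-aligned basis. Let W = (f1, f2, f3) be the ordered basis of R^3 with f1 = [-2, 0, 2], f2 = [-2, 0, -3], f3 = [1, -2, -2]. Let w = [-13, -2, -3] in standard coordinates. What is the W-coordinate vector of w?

[4, 3, 1]

[w]_W is the unique c with M c = w, where M has columns f1, ..., f3.
Row-reducing the augmented matrix [M | w] gives c = (4, 3, 1).
Check: 4f1 + 3f2 + f3 = [-13, -2, -3].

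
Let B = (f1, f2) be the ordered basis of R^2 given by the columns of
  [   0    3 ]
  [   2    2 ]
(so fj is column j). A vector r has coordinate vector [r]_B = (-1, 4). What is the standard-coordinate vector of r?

By definition r = -f1 + 4f2.
Summing componentwise gives (12, 6).

(12, 6)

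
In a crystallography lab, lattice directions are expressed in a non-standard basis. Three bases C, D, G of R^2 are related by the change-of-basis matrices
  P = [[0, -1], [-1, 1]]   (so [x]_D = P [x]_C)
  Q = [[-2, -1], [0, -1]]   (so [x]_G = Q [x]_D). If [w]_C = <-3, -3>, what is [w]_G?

<-6, 0>

Composing the changes, [w]_G = Q P [w]_C.
Q P = [[1, 1], [1, -1]]; applying this to <-3, -3> gives <-6, 0>.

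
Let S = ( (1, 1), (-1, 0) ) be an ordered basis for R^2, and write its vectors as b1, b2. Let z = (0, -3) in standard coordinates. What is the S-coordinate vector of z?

(-3, -3)

We seek scalars with c_1 b1 + c_2 b2 = z; equivalently solve M c = z where the columns of M are b1, b2.
System: c_1 - c_2 = 0, c_1 + 0c_2 = -3; solving gives c_1 = -3, c_2 = -3.
Check: -3b1 - 3b2 = (0, -3).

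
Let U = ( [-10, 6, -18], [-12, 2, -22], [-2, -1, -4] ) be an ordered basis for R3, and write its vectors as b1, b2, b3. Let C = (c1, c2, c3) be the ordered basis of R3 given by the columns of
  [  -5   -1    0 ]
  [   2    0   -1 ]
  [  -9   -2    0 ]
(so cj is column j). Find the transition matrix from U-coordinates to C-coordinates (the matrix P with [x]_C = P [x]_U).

Column j of P is [bj]_C, since P maps U-coordinates to C-coordinates.
Expressing b1 in C: b1 = 2c1 + 0·c2 - 2c3, so column 1 of P is [2, 0, -2].
Doing the same for each bj gives P = [[2, 2, 0], [0, 2, 2], [-2, 2, 1]].

[[2, 2, 0], [0, 2, 2], [-2, 2, 1]]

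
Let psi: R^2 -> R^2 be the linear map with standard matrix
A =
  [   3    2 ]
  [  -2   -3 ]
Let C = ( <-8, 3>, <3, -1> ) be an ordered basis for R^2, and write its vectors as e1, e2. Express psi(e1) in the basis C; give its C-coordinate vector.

<3, 2>

Compute psi(e1) = A e1 = <-18, 7> in standard coordinates.
Then write this in C-coordinates: solve for y in y_1 e1 + y_2 e2 = <-18, 7>.
This gives y = <3, 2>, which is column 1 of [psi]_C.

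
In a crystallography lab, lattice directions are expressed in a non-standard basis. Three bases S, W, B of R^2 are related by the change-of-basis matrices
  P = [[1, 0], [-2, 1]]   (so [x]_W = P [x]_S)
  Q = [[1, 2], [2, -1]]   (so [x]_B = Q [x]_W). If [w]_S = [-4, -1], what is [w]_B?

First [w]_W = P [w]_S = [-4, 7].
Then [w]_B = Q [w]_W = [10, -15].

[10, -15]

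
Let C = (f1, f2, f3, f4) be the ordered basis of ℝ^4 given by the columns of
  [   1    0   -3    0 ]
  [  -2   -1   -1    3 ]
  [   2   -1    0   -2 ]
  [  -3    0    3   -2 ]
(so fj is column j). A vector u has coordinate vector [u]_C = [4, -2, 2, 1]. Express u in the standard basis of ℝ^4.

u = M [u]_C, where M has columns f1, ..., f4.
Carrying out the matrix-vector product, u = [-2, -5, 8, -8].

[-2, -5, 8, -8]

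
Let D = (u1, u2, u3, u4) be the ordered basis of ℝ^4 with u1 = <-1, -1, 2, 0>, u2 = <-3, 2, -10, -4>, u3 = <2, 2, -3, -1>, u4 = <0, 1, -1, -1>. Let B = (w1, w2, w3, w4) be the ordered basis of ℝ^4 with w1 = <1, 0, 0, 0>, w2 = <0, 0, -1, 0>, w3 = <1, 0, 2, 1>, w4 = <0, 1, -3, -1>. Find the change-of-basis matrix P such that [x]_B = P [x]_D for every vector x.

Let M have columns uj and N have columns wj. Then for every x, N [x]_B = x = M [x]_D, so P = N^(-1) M.
Since det N = -1, N^(-1) has integer entries; multiplying gives P = [[0, -1, 1, 0], [-1, 0, -1, -2], [-1, -2, 1, 0], [-1, 2, 2, 1]].

[[0, -1, 1, 0], [-1, 0, -1, -2], [-1, -2, 1, 0], [-1, 2, 2, 1]]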